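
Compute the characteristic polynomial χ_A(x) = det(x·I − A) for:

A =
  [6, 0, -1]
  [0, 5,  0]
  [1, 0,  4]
x^3 - 15*x^2 + 75*x - 125

Expanding det(x·I − A) (e.g. by cofactor expansion or by noting that A is similar to its Jordan form J, which has the same characteristic polynomial as A) gives
  χ_A(x) = x^3 - 15*x^2 + 75*x - 125
which factors as (x - 5)^3. The eigenvalues (with algebraic multiplicities) are λ = 5 with multiplicity 3.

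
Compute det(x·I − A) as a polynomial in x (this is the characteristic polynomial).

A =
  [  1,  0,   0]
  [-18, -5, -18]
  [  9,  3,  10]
x^3 - 6*x^2 + 9*x - 4

Expanding det(x·I − A) (e.g. by cofactor expansion or by noting that A is similar to its Jordan form J, which has the same characteristic polynomial as A) gives
  χ_A(x) = x^3 - 6*x^2 + 9*x - 4
which factors as (x - 4)*(x - 1)^2. The eigenvalues (with algebraic multiplicities) are λ = 1 with multiplicity 2, λ = 4 with multiplicity 1.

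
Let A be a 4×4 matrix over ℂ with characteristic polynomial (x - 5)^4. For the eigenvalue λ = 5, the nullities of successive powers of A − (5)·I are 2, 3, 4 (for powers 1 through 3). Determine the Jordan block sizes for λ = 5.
Block sizes for λ = 5: [3, 1]

From the dimensions of kernels of powers, the number of Jordan blocks of size at least j is d_j − d_{j−1} where d_j = dim ker(N^j) (with d_0 = 0). Computing the differences gives [2, 1, 1].
The number of blocks of size exactly k is (#blocks of size ≥ k) − (#blocks of size ≥ k + 1), so the partition is: 1 block(s) of size 1, 1 block(s) of size 3.
In nonincreasing order the block sizes are [3, 1].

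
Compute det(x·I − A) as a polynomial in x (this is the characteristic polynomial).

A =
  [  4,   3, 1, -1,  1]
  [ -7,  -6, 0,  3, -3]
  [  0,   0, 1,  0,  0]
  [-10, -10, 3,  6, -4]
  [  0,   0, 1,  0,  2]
x^5 - 7*x^4 + 19*x^3 - 25*x^2 + 16*x - 4

Expanding det(x·I − A) (e.g. by cofactor expansion or by noting that A is similar to its Jordan form J, which has the same characteristic polynomial as A) gives
  χ_A(x) = x^5 - 7*x^4 + 19*x^3 - 25*x^2 + 16*x - 4
which factors as (x - 2)^2*(x - 1)^3. The eigenvalues (with algebraic multiplicities) are λ = 1 with multiplicity 3, λ = 2 with multiplicity 2.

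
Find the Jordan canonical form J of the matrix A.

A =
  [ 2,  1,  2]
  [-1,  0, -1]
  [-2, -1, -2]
J_3(0)

The characteristic polynomial is
  det(x·I − A) = x^3

Eigenvalues and multiplicities (the geometric multiplicity of λ is n − rank(A − λI), which equals the number of Jordan blocks for λ):
  λ = 0: algebraic multiplicity = 3, geometric multiplicity = 1

Determining the block sizes for each eigenvalue:
  λ = 0: one block (gm = 1), so the single block has size am = 3 → block sizes [3]

Assembling the blocks gives a Jordan form
J =
  [0, 1, 0]
  [0, 0, 1]
  [0, 0, 0]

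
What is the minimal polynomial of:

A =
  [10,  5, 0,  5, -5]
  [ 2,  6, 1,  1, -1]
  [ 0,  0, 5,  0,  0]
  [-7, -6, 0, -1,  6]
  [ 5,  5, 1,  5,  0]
x^3 - 10*x^2 + 25*x

The characteristic polynomial is χ_A(x) = x*(x - 5)^4, so the eigenvalues are known. The minimal polynomial is
  m_A(x) = Π_λ (x − λ)^{k_λ}
where k_λ is the size of the *largest* Jordan block for λ (equivalently, the smallest k with (A − λI)^k v = 0 for every generalised eigenvector v of λ).

  λ = 0: largest Jordan block has size 1, contributing (x − 0)
  λ = 5: largest Jordan block has size 2, contributing (x − 5)^2

So m_A(x) = x*(x - 5)^2 = x^3 - 10*x^2 + 25*x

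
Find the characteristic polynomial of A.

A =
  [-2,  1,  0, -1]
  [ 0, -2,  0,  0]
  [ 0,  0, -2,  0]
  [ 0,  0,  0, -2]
x^4 + 8*x^3 + 24*x^2 + 32*x + 16

Expanding det(x·I − A) (e.g. by cofactor expansion or by noting that A is similar to its Jordan form J, which has the same characteristic polynomial as A) gives
  χ_A(x) = x^4 + 8*x^3 + 24*x^2 + 32*x + 16
which factors as (x + 2)^4. The eigenvalues (with algebraic multiplicities) are λ = -2 with multiplicity 4.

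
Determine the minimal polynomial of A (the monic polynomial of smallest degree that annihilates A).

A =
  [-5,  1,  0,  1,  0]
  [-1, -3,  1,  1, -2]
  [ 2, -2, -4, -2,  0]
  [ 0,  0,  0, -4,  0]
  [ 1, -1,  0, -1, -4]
x^3 + 12*x^2 + 48*x + 64

The characteristic polynomial is χ_A(x) = (x + 4)^5, so the eigenvalues are known. The minimal polynomial is
  m_A(x) = Π_λ (x − λ)^{k_λ}
where k_λ is the size of the *largest* Jordan block for λ (equivalently, the smallest k with (A − λI)^k v = 0 for every generalised eigenvector v of λ).

  λ = -4: largest Jordan block has size 3, contributing (x + 4)^3

So m_A(x) = (x + 4)^3 = x^3 + 12*x^2 + 48*x + 64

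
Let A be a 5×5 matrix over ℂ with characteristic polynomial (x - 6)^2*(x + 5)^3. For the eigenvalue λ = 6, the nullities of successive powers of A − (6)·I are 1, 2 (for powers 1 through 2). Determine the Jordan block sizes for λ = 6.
Block sizes for λ = 6: [2]

From the dimensions of kernels of powers, the number of Jordan blocks of size at least j is d_j − d_{j−1} where d_j = dim ker(N^j) (with d_0 = 0). Computing the differences gives [1, 1].
The number of blocks of size exactly k is (#blocks of size ≥ k) − (#blocks of size ≥ k + 1), so the partition is: 1 block(s) of size 2.
In nonincreasing order the block sizes are [2].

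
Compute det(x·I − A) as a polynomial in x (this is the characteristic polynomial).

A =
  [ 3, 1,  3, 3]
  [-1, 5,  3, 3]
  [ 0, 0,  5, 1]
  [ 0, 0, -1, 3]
x^4 - 16*x^3 + 96*x^2 - 256*x + 256

Expanding det(x·I − A) (e.g. by cofactor expansion or by noting that A is similar to its Jordan form J, which has the same characteristic polynomial as A) gives
  χ_A(x) = x^4 - 16*x^3 + 96*x^2 - 256*x + 256
which factors as (x - 4)^4. The eigenvalues (with algebraic multiplicities) are λ = 4 with multiplicity 4.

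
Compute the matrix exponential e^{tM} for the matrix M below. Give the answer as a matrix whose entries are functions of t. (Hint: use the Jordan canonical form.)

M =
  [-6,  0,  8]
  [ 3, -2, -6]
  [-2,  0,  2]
e^{tM} =
  [-4*t*exp(-2*t) + exp(-2*t), 0, 8*t*exp(-2*t)]
  [3*t*exp(-2*t), exp(-2*t), -6*t*exp(-2*t)]
  [-2*t*exp(-2*t), 0, 4*t*exp(-2*t) + exp(-2*t)]

Strategy: write M = P · J · P⁻¹ where J is a Jordan canonical form, so e^{tM} = P · e^{tJ} · P⁻¹, and e^{tJ} can be computed block-by-block.

M has Jordan form
J =
  [-2,  1,  0]
  [ 0, -2,  0]
  [ 0,  0, -2]
(up to reordering of blocks).

Per-block formulas:
  For a 1×1 block at λ = -2: exp(t · [-2]) = [e^(-2t)].
  For a 2×2 Jordan block J_2(-2): exp(t · J_2(-2)) = e^(-2t)·(I + t·N), where N is the 2×2 nilpotent shift.

After assembling e^{tJ} and conjugating by P, we get:

e^{tM} =
  [-4*t*exp(-2*t) + exp(-2*t), 0, 8*t*exp(-2*t)]
  [3*t*exp(-2*t), exp(-2*t), -6*t*exp(-2*t)]
  [-2*t*exp(-2*t), 0, 4*t*exp(-2*t) + exp(-2*t)]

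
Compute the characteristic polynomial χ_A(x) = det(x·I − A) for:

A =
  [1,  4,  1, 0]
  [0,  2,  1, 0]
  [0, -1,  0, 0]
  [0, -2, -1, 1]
x^4 - 4*x^3 + 6*x^2 - 4*x + 1

Expanding det(x·I − A) (e.g. by cofactor expansion or by noting that A is similar to its Jordan form J, which has the same characteristic polynomial as A) gives
  χ_A(x) = x^4 - 4*x^3 + 6*x^2 - 4*x + 1
which factors as (x - 1)^4. The eigenvalues (with algebraic multiplicities) are λ = 1 with multiplicity 4.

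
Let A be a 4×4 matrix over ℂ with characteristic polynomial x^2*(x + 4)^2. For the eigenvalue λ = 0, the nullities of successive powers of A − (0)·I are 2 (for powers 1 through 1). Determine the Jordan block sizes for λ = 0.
Block sizes for λ = 0: [1, 1]

From the dimensions of kernels of powers, the number of Jordan blocks of size at least j is d_j − d_{j−1} where d_j = dim ker(N^j) (with d_0 = 0). Computing the differences gives [2].
The number of blocks of size exactly k is (#blocks of size ≥ k) − (#blocks of size ≥ k + 1), so the partition is: 2 block(s) of size 1.
In nonincreasing order the block sizes are [1, 1].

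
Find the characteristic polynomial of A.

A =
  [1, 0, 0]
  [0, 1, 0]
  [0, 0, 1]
x^3 - 3*x^2 + 3*x - 1

Expanding det(x·I − A) (e.g. by cofactor expansion or by noting that A is similar to its Jordan form J, which has the same characteristic polynomial as A) gives
  χ_A(x) = x^3 - 3*x^2 + 3*x - 1
which factors as (x - 1)^3. The eigenvalues (with algebraic multiplicities) are λ = 1 with multiplicity 3.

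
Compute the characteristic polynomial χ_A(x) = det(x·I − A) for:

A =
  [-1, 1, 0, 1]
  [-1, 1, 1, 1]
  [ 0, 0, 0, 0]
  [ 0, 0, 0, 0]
x^4

Expanding det(x·I − A) (e.g. by cofactor expansion or by noting that A is similar to its Jordan form J, which has the same characteristic polynomial as A) gives
  χ_A(x) = x^4
which factors as x^4. The eigenvalues (with algebraic multiplicities) are λ = 0 with multiplicity 4.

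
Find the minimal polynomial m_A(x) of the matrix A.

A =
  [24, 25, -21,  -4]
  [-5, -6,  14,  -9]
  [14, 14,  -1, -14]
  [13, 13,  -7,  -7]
x^3 - 11*x^2 + 24*x + 36

The characteristic polynomial is χ_A(x) = (x - 6)^2*(x + 1)^2, so the eigenvalues are known. The minimal polynomial is
  m_A(x) = Π_λ (x − λ)^{k_λ}
where k_λ is the size of the *largest* Jordan block for λ (equivalently, the smallest k with (A − λI)^k v = 0 for every generalised eigenvector v of λ).

  λ = -1: largest Jordan block has size 1, contributing (x + 1)
  λ = 6: largest Jordan block has size 2, contributing (x − 6)^2

So m_A(x) = (x - 6)^2*(x + 1) = x^3 - 11*x^2 + 24*x + 36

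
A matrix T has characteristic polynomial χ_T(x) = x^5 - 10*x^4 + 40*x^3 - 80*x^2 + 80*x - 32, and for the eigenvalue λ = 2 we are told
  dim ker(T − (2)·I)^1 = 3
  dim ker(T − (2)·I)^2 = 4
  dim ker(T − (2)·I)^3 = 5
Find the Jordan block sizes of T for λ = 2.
Block sizes for λ = 2: [3, 1, 1]

From the dimensions of kernels of powers, the number of Jordan blocks of size at least j is d_j − d_{j−1} where d_j = dim ker(N^j) (with d_0 = 0). Computing the differences gives [3, 1, 1].
The number of blocks of size exactly k is (#blocks of size ≥ k) − (#blocks of size ≥ k + 1), so the partition is: 2 block(s) of size 1, 1 block(s) of size 3.
In nonincreasing order the block sizes are [3, 1, 1].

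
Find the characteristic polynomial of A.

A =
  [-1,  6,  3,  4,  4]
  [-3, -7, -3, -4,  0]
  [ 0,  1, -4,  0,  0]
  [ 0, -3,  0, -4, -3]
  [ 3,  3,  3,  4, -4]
x^5 + 20*x^4 + 160*x^3 + 640*x^2 + 1280*x + 1024

Expanding det(x·I − A) (e.g. by cofactor expansion or by noting that A is similar to its Jordan form J, which has the same characteristic polynomial as A) gives
  χ_A(x) = x^5 + 20*x^4 + 160*x^3 + 640*x^2 + 1280*x + 1024
which factors as (x + 4)^5. The eigenvalues (with algebraic multiplicities) are λ = -4 with multiplicity 5.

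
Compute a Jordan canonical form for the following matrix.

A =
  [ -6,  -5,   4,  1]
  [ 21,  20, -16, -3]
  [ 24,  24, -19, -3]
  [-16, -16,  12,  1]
J_2(-1) ⊕ J_2(-1)

The characteristic polynomial is
  det(x·I − A) = x^4 + 4*x^3 + 6*x^2 + 4*x + 1 = (x + 1)^4

Eigenvalues and multiplicities (the geometric multiplicity of λ is n − rank(A − λI), which equals the number of Jordan blocks for λ):
  λ = -1: algebraic multiplicity = 4, geometric multiplicity = 2

Determining the block sizes for each eigenvalue:
  λ = -1: with am = 4 and gm = 2, the partition is not yet determined (e.g. several partitions of 4 into 2 parts exist). Let N = A − (-1)·I. Computing rank(N^1) = 2, rank(N^2) = 0; the number of blocks of size ≥ j is rank(N^{j−1}) − rank(N^j), giving [2, 2]. So we have 2 block(s) of size 2 → block sizes [2, 2]

Assembling the blocks gives a Jordan form
J =
  [-1,  1,  0,  0]
  [ 0, -1,  0,  0]
  [ 0,  0, -1,  1]
  [ 0,  0,  0, -1]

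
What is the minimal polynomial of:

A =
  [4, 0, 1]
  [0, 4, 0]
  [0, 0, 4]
x^2 - 8*x + 16

The characteristic polynomial is χ_A(x) = (x - 4)^3, so the eigenvalues are known. The minimal polynomial is
  m_A(x) = Π_λ (x − λ)^{k_λ}
where k_λ is the size of the *largest* Jordan block for λ (equivalently, the smallest k with (A − λI)^k v = 0 for every generalised eigenvector v of λ).

  λ = 4: largest Jordan block has size 2, contributing (x − 4)^2

So m_A(x) = (x - 4)^2 = x^2 - 8*x + 16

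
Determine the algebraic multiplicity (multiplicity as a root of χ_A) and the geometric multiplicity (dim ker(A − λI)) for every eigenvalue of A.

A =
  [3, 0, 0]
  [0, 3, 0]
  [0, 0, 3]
λ = 3: alg = 3, geom = 3

Step 1 — factor the characteristic polynomial to read off the algebraic multiplicities:
  χ_A(x) = (x - 3)^3

Step 2 — compute geometric multiplicities via the rank-nullity identity g(λ) = n − rank(A − λI):
  rank(A − (3)·I) = 0, so dim ker(A − (3)·I) = n − 0 = 3

Summary:
  λ = 3: algebraic multiplicity = 3, geometric multiplicity = 3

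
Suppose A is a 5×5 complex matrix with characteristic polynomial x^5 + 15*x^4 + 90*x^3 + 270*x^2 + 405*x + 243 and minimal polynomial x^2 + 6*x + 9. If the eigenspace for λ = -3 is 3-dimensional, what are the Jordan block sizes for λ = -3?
Block sizes for λ = -3: [2, 2, 1]

Step 1 — from the characteristic polynomial, algebraic multiplicity of λ = -3 is 5. From dim ker(A − (-3)·I) = 3, there are exactly 3 Jordan blocks for λ = -3.
Step 2 — from the minimal polynomial, the factor (x + 3)^2 tells us the largest block for λ = -3 has size 2.
Step 3 — with total size 5, 3 blocks, and largest block 2, the block sizes (in nonincreasing order) are [2, 2, 1].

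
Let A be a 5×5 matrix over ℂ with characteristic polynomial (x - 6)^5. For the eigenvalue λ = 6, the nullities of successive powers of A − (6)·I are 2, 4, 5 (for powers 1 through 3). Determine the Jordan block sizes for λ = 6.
Block sizes for λ = 6: [3, 2]

From the dimensions of kernels of powers, the number of Jordan blocks of size at least j is d_j − d_{j−1} where d_j = dim ker(N^j) (with d_0 = 0). Computing the differences gives [2, 2, 1].
The number of blocks of size exactly k is (#blocks of size ≥ k) − (#blocks of size ≥ k + 1), so the partition is: 1 block(s) of size 2, 1 block(s) of size 3.
In nonincreasing order the block sizes are [3, 2].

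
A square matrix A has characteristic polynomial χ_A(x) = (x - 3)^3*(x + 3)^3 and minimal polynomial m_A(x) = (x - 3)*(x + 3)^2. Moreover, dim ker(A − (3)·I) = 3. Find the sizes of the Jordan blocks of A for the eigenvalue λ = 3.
Block sizes for λ = 3: [1, 1, 1]

Step 1 — from the characteristic polynomial, algebraic multiplicity of λ = 3 is 3. From dim ker(A − (3)·I) = 3, there are exactly 3 Jordan blocks for λ = 3.
Step 2 — from the minimal polynomial, the factor (x − 3) tells us the largest block for λ = 3 has size 1.
Step 3 — with total size 3, 3 blocks, and largest block 1, the block sizes (in nonincreasing order) are [1, 1, 1].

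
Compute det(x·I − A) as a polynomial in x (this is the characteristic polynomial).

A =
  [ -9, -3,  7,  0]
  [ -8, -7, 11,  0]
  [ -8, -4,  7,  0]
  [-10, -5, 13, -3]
x^4 + 12*x^3 + 54*x^2 + 108*x + 81

Expanding det(x·I − A) (e.g. by cofactor expansion or by noting that A is similar to its Jordan form J, which has the same characteristic polynomial as A) gives
  χ_A(x) = x^4 + 12*x^3 + 54*x^2 + 108*x + 81
which factors as (x + 3)^4. The eigenvalues (with algebraic multiplicities) are λ = -3 with multiplicity 4.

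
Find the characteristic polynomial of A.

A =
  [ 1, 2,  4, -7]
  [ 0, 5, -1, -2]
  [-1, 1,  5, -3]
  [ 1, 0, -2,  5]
x^4 - 16*x^3 + 96*x^2 - 256*x + 256

Expanding det(x·I − A) (e.g. by cofactor expansion or by noting that A is similar to its Jordan form J, which has the same characteristic polynomial as A) gives
  χ_A(x) = x^4 - 16*x^3 + 96*x^2 - 256*x + 256
which factors as (x - 4)^4. The eigenvalues (with algebraic multiplicities) are λ = 4 with multiplicity 4.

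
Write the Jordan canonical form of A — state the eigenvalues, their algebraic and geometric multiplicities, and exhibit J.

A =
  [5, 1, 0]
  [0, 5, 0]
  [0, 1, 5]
J_2(5) ⊕ J_1(5)

The characteristic polynomial is
  det(x·I − A) = x^3 - 15*x^2 + 75*x - 125 = (x - 5)^3

Eigenvalues and multiplicities (the geometric multiplicity of λ is n − rank(A − λI), which equals the number of Jordan blocks for λ):
  λ = 5: algebraic multiplicity = 3, geometric multiplicity = 2

Determining the block sizes for each eigenvalue:
  λ = 5: 2 blocks summing to 3 forces exactly one block of size 2 and the rest size 1 → block sizes [2, 1]

Assembling the blocks gives a Jordan form
J =
  [5, 1, 0]
  [0, 5, 0]
  [0, 0, 5]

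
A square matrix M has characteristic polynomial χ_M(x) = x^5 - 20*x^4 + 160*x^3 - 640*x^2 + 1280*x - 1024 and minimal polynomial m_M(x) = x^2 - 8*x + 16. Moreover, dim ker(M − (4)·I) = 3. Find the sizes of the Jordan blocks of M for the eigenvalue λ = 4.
Block sizes for λ = 4: [2, 2, 1]

Step 1 — from the characteristic polynomial, algebraic multiplicity of λ = 4 is 5. From dim ker(M − (4)·I) = 3, there are exactly 3 Jordan blocks for λ = 4.
Step 2 — from the minimal polynomial, the factor (x − 4)^2 tells us the largest block for λ = 4 has size 2.
Step 3 — with total size 5, 3 blocks, and largest block 2, the block sizes (in nonincreasing order) are [2, 2, 1].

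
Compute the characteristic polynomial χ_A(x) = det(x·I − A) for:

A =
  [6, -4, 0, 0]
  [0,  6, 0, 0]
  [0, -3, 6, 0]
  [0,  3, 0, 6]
x^4 - 24*x^3 + 216*x^2 - 864*x + 1296

Expanding det(x·I − A) (e.g. by cofactor expansion or by noting that A is similar to its Jordan form J, which has the same characteristic polynomial as A) gives
  χ_A(x) = x^4 - 24*x^3 + 216*x^2 - 864*x + 1296
which factors as (x - 6)^4. The eigenvalues (with algebraic multiplicities) are λ = 6 with multiplicity 4.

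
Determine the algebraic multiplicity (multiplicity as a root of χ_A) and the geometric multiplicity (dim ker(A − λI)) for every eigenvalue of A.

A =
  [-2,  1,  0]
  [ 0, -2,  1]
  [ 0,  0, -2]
λ = -2: alg = 3, geom = 1

Step 1 — factor the characteristic polynomial to read off the algebraic multiplicities:
  χ_A(x) = (x + 2)^3

Step 2 — compute geometric multiplicities via the rank-nullity identity g(λ) = n − rank(A − λI):
  rank(A − (-2)·I) = 2, so dim ker(A − (-2)·I) = n − 2 = 1

Summary:
  λ = -2: algebraic multiplicity = 3, geometric multiplicity = 1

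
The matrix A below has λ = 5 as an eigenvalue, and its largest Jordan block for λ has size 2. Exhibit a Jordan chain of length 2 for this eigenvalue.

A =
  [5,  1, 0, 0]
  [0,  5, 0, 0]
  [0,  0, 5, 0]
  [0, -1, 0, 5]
A Jordan chain for λ = 5 of length 2:
v_1 = (1, 0, 0, -1)ᵀ
v_2 = (0, 1, 0, 0)ᵀ

Let N = A − (5)·I. We want v_2 with N^2 v_2 = 0 but N^1 v_2 ≠ 0; then v_{j-1} := N · v_j for j = 2, …, 2.

Pick v_2 = (0, 1, 0, 0)ᵀ.
Then v_1 = N · v_2 = (1, 0, 0, -1)ᵀ.

Sanity check: (A − (5)·I) v_1 = (0, 0, 0, 0)ᵀ = 0. ✓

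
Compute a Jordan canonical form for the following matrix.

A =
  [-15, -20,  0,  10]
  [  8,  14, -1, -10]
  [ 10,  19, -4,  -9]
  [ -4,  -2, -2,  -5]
J_3(-5) ⊕ J_1(5)

The characteristic polynomial is
  det(x·I − A) = x^4 + 10*x^3 - 250*x - 625 = (x - 5)*(x + 5)^3

Eigenvalues and multiplicities (the geometric multiplicity of λ is n − rank(A − λI), which equals the number of Jordan blocks for λ):
  λ = -5: algebraic multiplicity = 3, geometric multiplicity = 1
  λ = 5: algebraic multiplicity = 1, geometric multiplicity = 1

Determining the block sizes for each eigenvalue:
  λ = -5: one block (gm = 1), so the single block has size am = 3 → block sizes [3]
  λ = 5: one block (gm = 1), so the single block has size am = 1 → block sizes [1]

Assembling the blocks gives a Jordan form
J =
  [-5,  1,  0, 0]
  [ 0, -5,  1, 0]
  [ 0,  0, -5, 0]
  [ 0,  0,  0, 5]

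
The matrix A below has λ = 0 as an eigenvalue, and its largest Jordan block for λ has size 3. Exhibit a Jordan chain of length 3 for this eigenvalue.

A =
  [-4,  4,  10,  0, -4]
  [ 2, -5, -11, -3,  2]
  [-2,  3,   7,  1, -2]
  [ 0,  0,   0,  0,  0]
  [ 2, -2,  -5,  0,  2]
A Jordan chain for λ = 0 of length 3:
v_1 = (-4, 8, -4, 0, 2)ᵀ
v_2 = (-4, 2, -2, 0, 2)ᵀ
v_3 = (1, 0, 0, 0, 0)ᵀ

Let N = A − (0)·I. We want v_3 with N^3 v_3 = 0 but N^2 v_3 ≠ 0; then v_{j-1} := N · v_j for j = 3, …, 2.

Pick v_3 = (1, 0, 0, 0, 0)ᵀ.
Then v_2 = N · v_3 = (-4, 2, -2, 0, 2)ᵀ.
Then v_1 = N · v_2 = (-4, 8, -4, 0, 2)ᵀ.

Sanity check: (A − (0)·I) v_1 = (0, 0, 0, 0, 0)ᵀ = 0. ✓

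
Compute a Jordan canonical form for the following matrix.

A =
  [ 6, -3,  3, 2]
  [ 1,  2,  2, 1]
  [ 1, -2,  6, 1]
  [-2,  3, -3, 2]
J_2(4) ⊕ J_2(4)

The characteristic polynomial is
  det(x·I − A) = x^4 - 16*x^3 + 96*x^2 - 256*x + 256 = (x - 4)^4

Eigenvalues and multiplicities (the geometric multiplicity of λ is n − rank(A − λI), which equals the number of Jordan blocks for λ):
  λ = 4: algebraic multiplicity = 4, geometric multiplicity = 2

Determining the block sizes for each eigenvalue:
  λ = 4: with am = 4 and gm = 2, the partition is not yet determined (e.g. several partitions of 4 into 2 parts exist). Let N = A − (4)·I. Computing rank(N^1) = 2, rank(N^2) = 0; the number of blocks of size ≥ j is rank(N^{j−1}) − rank(N^j), giving [2, 2]. So we have 2 block(s) of size 2 → block sizes [2, 2]

Assembling the blocks gives a Jordan form
J =
  [4, 1, 0, 0]
  [0, 4, 0, 0]
  [0, 0, 4, 1]
  [0, 0, 0, 4]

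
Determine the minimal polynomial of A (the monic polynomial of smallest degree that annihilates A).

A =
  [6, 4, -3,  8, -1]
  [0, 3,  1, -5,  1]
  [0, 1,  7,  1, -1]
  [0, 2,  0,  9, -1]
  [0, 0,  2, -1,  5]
x^3 - 18*x^2 + 108*x - 216

The characteristic polynomial is χ_A(x) = (x - 6)^5, so the eigenvalues are known. The minimal polynomial is
  m_A(x) = Π_λ (x − λ)^{k_λ}
where k_λ is the size of the *largest* Jordan block for λ (equivalently, the smallest k with (A − λI)^k v = 0 for every generalised eigenvector v of λ).

  λ = 6: largest Jordan block has size 3, contributing (x − 6)^3

So m_A(x) = (x - 6)^3 = x^3 - 18*x^2 + 108*x - 216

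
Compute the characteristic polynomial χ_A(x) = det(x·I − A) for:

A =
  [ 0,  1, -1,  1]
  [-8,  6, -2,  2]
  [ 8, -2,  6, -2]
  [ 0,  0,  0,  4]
x^4 - 16*x^3 + 96*x^2 - 256*x + 256

Expanding det(x·I − A) (e.g. by cofactor expansion or by noting that A is similar to its Jordan form J, which has the same characteristic polynomial as A) gives
  χ_A(x) = x^4 - 16*x^3 + 96*x^2 - 256*x + 256
which factors as (x - 4)^4. The eigenvalues (with algebraic multiplicities) are λ = 4 with multiplicity 4.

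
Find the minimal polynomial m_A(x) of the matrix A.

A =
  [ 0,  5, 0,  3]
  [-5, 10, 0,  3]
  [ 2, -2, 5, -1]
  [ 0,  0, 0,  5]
x^2 - 10*x + 25

The characteristic polynomial is χ_A(x) = (x - 5)^4, so the eigenvalues are known. The minimal polynomial is
  m_A(x) = Π_λ (x − λ)^{k_λ}
where k_λ is the size of the *largest* Jordan block for λ (equivalently, the smallest k with (A − λI)^k v = 0 for every generalised eigenvector v of λ).

  λ = 5: largest Jordan block has size 2, contributing (x − 5)^2

So m_A(x) = (x - 5)^2 = x^2 - 10*x + 25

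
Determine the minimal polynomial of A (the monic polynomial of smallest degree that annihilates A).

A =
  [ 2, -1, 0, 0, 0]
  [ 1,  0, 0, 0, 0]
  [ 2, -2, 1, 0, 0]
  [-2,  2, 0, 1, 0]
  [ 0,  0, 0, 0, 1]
x^2 - 2*x + 1

The characteristic polynomial is χ_A(x) = (x - 1)^5, so the eigenvalues are known. The minimal polynomial is
  m_A(x) = Π_λ (x − λ)^{k_λ}
where k_λ is the size of the *largest* Jordan block for λ (equivalently, the smallest k with (A − λI)^k v = 0 for every generalised eigenvector v of λ).

  λ = 1: largest Jordan block has size 2, contributing (x − 1)^2

So m_A(x) = (x - 1)^2 = x^2 - 2*x + 1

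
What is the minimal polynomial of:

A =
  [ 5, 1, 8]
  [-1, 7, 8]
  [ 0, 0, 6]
x^2 - 12*x + 36

The characteristic polynomial is χ_A(x) = (x - 6)^3, so the eigenvalues are known. The minimal polynomial is
  m_A(x) = Π_λ (x − λ)^{k_λ}
where k_λ is the size of the *largest* Jordan block for λ (equivalently, the smallest k with (A − λI)^k v = 0 for every generalised eigenvector v of λ).

  λ = 6: largest Jordan block has size 2, contributing (x − 6)^2

So m_A(x) = (x - 6)^2 = x^2 - 12*x + 36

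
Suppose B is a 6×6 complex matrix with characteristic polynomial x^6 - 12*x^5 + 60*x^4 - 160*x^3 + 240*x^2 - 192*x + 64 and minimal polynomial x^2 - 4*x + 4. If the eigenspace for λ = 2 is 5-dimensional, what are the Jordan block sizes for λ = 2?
Block sizes for λ = 2: [2, 1, 1, 1, 1]

Step 1 — from the characteristic polynomial, algebraic multiplicity of λ = 2 is 6. From dim ker(B − (2)·I) = 5, there are exactly 5 Jordan blocks for λ = 2.
Step 2 — from the minimal polynomial, the factor (x − 2)^2 tells us the largest block for λ = 2 has size 2.
Step 3 — with total size 6, 5 blocks, and largest block 2, the block sizes (in nonincreasing order) are [2, 1, 1, 1, 1].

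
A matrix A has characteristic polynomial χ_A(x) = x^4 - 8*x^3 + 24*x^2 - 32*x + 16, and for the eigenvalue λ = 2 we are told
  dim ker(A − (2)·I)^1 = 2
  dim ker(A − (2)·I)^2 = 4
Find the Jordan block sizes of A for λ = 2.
Block sizes for λ = 2: [2, 2]

From the dimensions of kernels of powers, the number of Jordan blocks of size at least j is d_j − d_{j−1} where d_j = dim ker(N^j) (with d_0 = 0). Computing the differences gives [2, 2].
The number of blocks of size exactly k is (#blocks of size ≥ k) − (#blocks of size ≥ k + 1), so the partition is: 2 block(s) of size 2.
In nonincreasing order the block sizes are [2, 2].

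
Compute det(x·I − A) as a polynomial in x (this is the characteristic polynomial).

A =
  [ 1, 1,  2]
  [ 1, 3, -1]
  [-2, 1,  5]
x^3 - 9*x^2 + 27*x - 27

Expanding det(x·I − A) (e.g. by cofactor expansion or by noting that A is similar to its Jordan form J, which has the same characteristic polynomial as A) gives
  χ_A(x) = x^3 - 9*x^2 + 27*x - 27
which factors as (x - 3)^3. The eigenvalues (with algebraic multiplicities) are λ = 3 with multiplicity 3.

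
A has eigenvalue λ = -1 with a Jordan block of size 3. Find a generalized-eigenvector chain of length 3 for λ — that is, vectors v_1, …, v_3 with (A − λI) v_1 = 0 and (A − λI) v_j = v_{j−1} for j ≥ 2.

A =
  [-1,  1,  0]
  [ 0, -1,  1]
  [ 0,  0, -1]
A Jordan chain for λ = -1 of length 3:
v_1 = (1, 0, 0)ᵀ
v_2 = (0, 1, 0)ᵀ
v_3 = (0, 0, 1)ᵀ

Let N = A − (-1)·I. We want v_3 with N^3 v_3 = 0 but N^2 v_3 ≠ 0; then v_{j-1} := N · v_j for j = 3, …, 2.

Pick v_3 = (0, 0, 1)ᵀ.
Then v_2 = N · v_3 = (0, 1, 0)ᵀ.
Then v_1 = N · v_2 = (1, 0, 0)ᵀ.

Sanity check: (A − (-1)·I) v_1 = (0, 0, 0)ᵀ = 0. ✓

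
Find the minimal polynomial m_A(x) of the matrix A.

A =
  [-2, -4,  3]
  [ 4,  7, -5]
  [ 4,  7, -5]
x^3

The characteristic polynomial is χ_A(x) = x^3, so the eigenvalues are known. The minimal polynomial is
  m_A(x) = Π_λ (x − λ)^{k_λ}
where k_λ is the size of the *largest* Jordan block for λ (equivalently, the smallest k with (A − λI)^k v = 0 for every generalised eigenvector v of λ).

  λ = 0: largest Jordan block has size 3, contributing (x − 0)^3

So m_A(x) = x^3 = x^3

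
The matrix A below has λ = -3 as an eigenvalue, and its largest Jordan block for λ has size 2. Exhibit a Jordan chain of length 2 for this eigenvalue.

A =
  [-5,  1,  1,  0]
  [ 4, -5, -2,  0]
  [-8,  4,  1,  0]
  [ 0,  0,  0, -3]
A Jordan chain for λ = -3 of length 2:
v_1 = (-2, 4, -8, 0)ᵀ
v_2 = (1, 0, 0, 0)ᵀ

Let N = A − (-3)·I. We want v_2 with N^2 v_2 = 0 but N^1 v_2 ≠ 0; then v_{j-1} := N · v_j for j = 2, …, 2.

Pick v_2 = (1, 0, 0, 0)ᵀ.
Then v_1 = N · v_2 = (-2, 4, -8, 0)ᵀ.

Sanity check: (A − (-3)·I) v_1 = (0, 0, 0, 0)ᵀ = 0. ✓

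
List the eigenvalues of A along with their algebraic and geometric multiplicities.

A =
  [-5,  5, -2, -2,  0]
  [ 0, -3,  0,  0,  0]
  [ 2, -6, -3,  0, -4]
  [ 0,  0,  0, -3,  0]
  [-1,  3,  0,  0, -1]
λ = -3: alg = 5, geom = 3

Step 1 — factor the characteristic polynomial to read off the algebraic multiplicities:
  χ_A(x) = (x + 3)^5

Step 2 — compute geometric multiplicities via the rank-nullity identity g(λ) = n − rank(A − λI):
  rank(A − (-3)·I) = 2, so dim ker(A − (-3)·I) = n − 2 = 3

Summary:
  λ = -3: algebraic multiplicity = 5, geometric multiplicity = 3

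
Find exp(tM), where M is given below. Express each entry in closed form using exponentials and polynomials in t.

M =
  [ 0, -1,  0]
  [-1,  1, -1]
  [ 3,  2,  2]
e^{tM} =
  [t^2*exp(t) - t*exp(t) + exp(t), t^2*exp(t)/2 - t*exp(t), t^2*exp(t)/2]
  [-t^2*exp(t) - t*exp(t), -t^2*exp(t)/2 + exp(t), -t^2*exp(t)/2 - t*exp(t)]
  [-t^2*exp(t) + 3*t*exp(t), -t^2*exp(t)/2 + 2*t*exp(t), -t^2*exp(t)/2 + t*exp(t) + exp(t)]

Strategy: write M = P · J · P⁻¹ where J is a Jordan canonical form, so e^{tM} = P · e^{tJ} · P⁻¹, and e^{tJ} can be computed block-by-block.

M has Jordan form
J =
  [1, 1, 0]
  [0, 1, 1]
  [0, 0, 1]
(up to reordering of blocks).

Per-block formulas:
  For a 3×3 Jordan block J_3(1): exp(t · J_3(1)) = e^(1t)·(I + t·N + (t^2/2)·N^2), where N is the 3×3 nilpotent shift.

After assembling e^{tJ} and conjugating by P, we get:

e^{tM} =
  [t^2*exp(t) - t*exp(t) + exp(t), t^2*exp(t)/2 - t*exp(t), t^2*exp(t)/2]
  [-t^2*exp(t) - t*exp(t), -t^2*exp(t)/2 + exp(t), -t^2*exp(t)/2 - t*exp(t)]
  [-t^2*exp(t) + 3*t*exp(t), -t^2*exp(t)/2 + 2*t*exp(t), -t^2*exp(t)/2 + t*exp(t) + exp(t)]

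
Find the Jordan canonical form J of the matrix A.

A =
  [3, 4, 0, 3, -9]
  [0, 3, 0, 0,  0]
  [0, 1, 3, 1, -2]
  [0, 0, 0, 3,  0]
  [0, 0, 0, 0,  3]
J_2(3) ⊕ J_2(3) ⊕ J_1(3)

The characteristic polynomial is
  det(x·I − A) = x^5 - 15*x^4 + 90*x^3 - 270*x^2 + 405*x - 243 = (x - 3)^5

Eigenvalues and multiplicities (the geometric multiplicity of λ is n − rank(A − λI), which equals the number of Jordan blocks for λ):
  λ = 3: algebraic multiplicity = 5, geometric multiplicity = 3

Determining the block sizes for each eigenvalue:
  λ = 3: with am = 5 and gm = 3, the partition is not yet determined (e.g. several partitions of 5 into 3 parts exist). Let N = A − (3)·I. Computing rank(N^1) = 2, rank(N^2) = 0; the number of blocks of size ≥ j is rank(N^{j−1}) − rank(N^j), giving [3, 2]. So we have 2 block(s) of size 2, 1 block(s) of size 1 → block sizes [2, 2, 1]

Assembling the blocks gives a Jordan form
J =
  [3, 1, 0, 0, 0]
  [0, 3, 0, 0, 0]
  [0, 0, 3, 1, 0]
  [0, 0, 0, 3, 0]
  [0, 0, 0, 0, 3]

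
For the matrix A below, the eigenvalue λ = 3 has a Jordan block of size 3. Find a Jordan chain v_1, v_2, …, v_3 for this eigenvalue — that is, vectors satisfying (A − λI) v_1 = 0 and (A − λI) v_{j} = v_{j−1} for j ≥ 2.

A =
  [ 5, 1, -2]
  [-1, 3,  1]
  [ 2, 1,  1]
A Jordan chain for λ = 3 of length 3:
v_1 = (-1, 0, -1)ᵀ
v_2 = (2, -1, 2)ᵀ
v_3 = (1, 0, 0)ᵀ

Let N = A − (3)·I. We want v_3 with N^3 v_3 = 0 but N^2 v_3 ≠ 0; then v_{j-1} := N · v_j for j = 3, …, 2.

Pick v_3 = (1, 0, 0)ᵀ.
Then v_2 = N · v_3 = (2, -1, 2)ᵀ.
Then v_1 = N · v_2 = (-1, 0, -1)ᵀ.

Sanity check: (A − (3)·I) v_1 = (0, 0, 0)ᵀ = 0. ✓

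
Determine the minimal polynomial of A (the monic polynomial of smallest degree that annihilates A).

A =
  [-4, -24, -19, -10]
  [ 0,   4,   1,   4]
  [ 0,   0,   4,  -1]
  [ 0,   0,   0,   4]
x^4 - 8*x^3 + 128*x - 256

The characteristic polynomial is χ_A(x) = (x - 4)^3*(x + 4), so the eigenvalues are known. The minimal polynomial is
  m_A(x) = Π_λ (x − λ)^{k_λ}
where k_λ is the size of the *largest* Jordan block for λ (equivalently, the smallest k with (A − λI)^k v = 0 for every generalised eigenvector v of λ).

  λ = -4: largest Jordan block has size 1, contributing (x + 4)
  λ = 4: largest Jordan block has size 3, contributing (x − 4)^3

So m_A(x) = (x - 4)^3*(x + 4) = x^4 - 8*x^3 + 128*x - 256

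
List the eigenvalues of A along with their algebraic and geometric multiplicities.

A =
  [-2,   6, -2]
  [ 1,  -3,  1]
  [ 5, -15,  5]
λ = 0: alg = 3, geom = 2

Step 1 — factor the characteristic polynomial to read off the algebraic multiplicities:
  χ_A(x) = x^3

Step 2 — compute geometric multiplicities via the rank-nullity identity g(λ) = n − rank(A − λI):
  rank(A − (0)·I) = 1, so dim ker(A − (0)·I) = n − 1 = 2

Summary:
  λ = 0: algebraic multiplicity = 3, geometric multiplicity = 2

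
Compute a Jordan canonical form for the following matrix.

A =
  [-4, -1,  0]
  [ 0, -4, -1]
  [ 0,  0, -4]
J_3(-4)

The characteristic polynomial is
  det(x·I − A) = x^3 + 12*x^2 + 48*x + 64 = (x + 4)^3

Eigenvalues and multiplicities (the geometric multiplicity of λ is n − rank(A − λI), which equals the number of Jordan blocks for λ):
  λ = -4: algebraic multiplicity = 3, geometric multiplicity = 1

Determining the block sizes for each eigenvalue:
  λ = -4: one block (gm = 1), so the single block has size am = 3 → block sizes [3]

Assembling the blocks gives a Jordan form
J =
  [-4,  1,  0]
  [ 0, -4,  1]
  [ 0,  0, -4]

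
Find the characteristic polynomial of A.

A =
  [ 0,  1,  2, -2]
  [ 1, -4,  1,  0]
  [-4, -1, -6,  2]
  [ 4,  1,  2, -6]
x^4 + 16*x^3 + 96*x^2 + 256*x + 256

Expanding det(x·I − A) (e.g. by cofactor expansion or by noting that A is similar to its Jordan form J, which has the same characteristic polynomial as A) gives
  χ_A(x) = x^4 + 16*x^3 + 96*x^2 + 256*x + 256
which factors as (x + 4)^4. The eigenvalues (with algebraic multiplicities) are λ = -4 with multiplicity 4.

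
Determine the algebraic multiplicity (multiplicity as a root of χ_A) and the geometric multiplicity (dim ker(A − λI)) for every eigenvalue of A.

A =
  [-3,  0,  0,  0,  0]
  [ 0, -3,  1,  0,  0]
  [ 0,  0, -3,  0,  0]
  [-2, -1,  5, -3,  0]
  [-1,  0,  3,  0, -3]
λ = -3: alg = 5, geom = 2

Step 1 — factor the characteristic polynomial to read off the algebraic multiplicities:
  χ_A(x) = (x + 3)^5

Step 2 — compute geometric multiplicities via the rank-nullity identity g(λ) = n − rank(A − λI):
  rank(A − (-3)·I) = 3, so dim ker(A − (-3)·I) = n − 3 = 2

Summary:
  λ = -3: algebraic multiplicity = 5, geometric multiplicity = 2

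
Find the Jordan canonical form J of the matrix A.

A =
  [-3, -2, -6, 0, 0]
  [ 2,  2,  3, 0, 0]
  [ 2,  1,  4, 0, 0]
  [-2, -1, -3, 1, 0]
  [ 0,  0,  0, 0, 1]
J_2(1) ⊕ J_1(1) ⊕ J_1(1) ⊕ J_1(1)

The characteristic polynomial is
  det(x·I − A) = x^5 - 5*x^4 + 10*x^3 - 10*x^2 + 5*x - 1 = (x - 1)^5

Eigenvalues and multiplicities (the geometric multiplicity of λ is n − rank(A − λI), which equals the number of Jordan blocks for λ):
  λ = 1: algebraic multiplicity = 5, geometric multiplicity = 4

Determining the block sizes for each eigenvalue:
  λ = 1: 4 blocks summing to 5 forces exactly one block of size 2 and the rest size 1 → block sizes [2, 1, 1, 1]

Assembling the blocks gives a Jordan form
J =
  [1, 1, 0, 0, 0]
  [0, 1, 0, 0, 0]
  [0, 0, 1, 0, 0]
  [0, 0, 0, 1, 0]
  [0, 0, 0, 0, 1]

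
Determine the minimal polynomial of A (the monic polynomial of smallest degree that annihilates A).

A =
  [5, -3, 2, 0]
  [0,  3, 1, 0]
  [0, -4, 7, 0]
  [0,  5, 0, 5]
x^3 - 15*x^2 + 75*x - 125

The characteristic polynomial is χ_A(x) = (x - 5)^4, so the eigenvalues are known. The minimal polynomial is
  m_A(x) = Π_λ (x − λ)^{k_λ}
where k_λ is the size of the *largest* Jordan block for λ (equivalently, the smallest k with (A − λI)^k v = 0 for every generalised eigenvector v of λ).

  λ = 5: largest Jordan block has size 3, contributing (x − 5)^3

So m_A(x) = (x - 5)^3 = x^3 - 15*x^2 + 75*x - 125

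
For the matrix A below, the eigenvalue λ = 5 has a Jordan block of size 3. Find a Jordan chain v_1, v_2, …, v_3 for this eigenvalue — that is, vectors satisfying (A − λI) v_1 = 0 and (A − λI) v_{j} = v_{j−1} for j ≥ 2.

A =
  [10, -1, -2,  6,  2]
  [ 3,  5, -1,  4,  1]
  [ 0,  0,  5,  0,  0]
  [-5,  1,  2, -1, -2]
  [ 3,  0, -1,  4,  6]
A Jordan chain for λ = 5 of length 3:
v_1 = (-2, -2, 0, 2, -2)ᵀ
v_2 = (5, 3, 0, -5, 3)ᵀ
v_3 = (1, 0, 0, 0, 0)ᵀ

Let N = A − (5)·I. We want v_3 with N^3 v_3 = 0 but N^2 v_3 ≠ 0; then v_{j-1} := N · v_j for j = 3, …, 2.

Pick v_3 = (1, 0, 0, 0, 0)ᵀ.
Then v_2 = N · v_3 = (5, 3, 0, -5, 3)ᵀ.
Then v_1 = N · v_2 = (-2, -2, 0, 2, -2)ᵀ.

Sanity check: (A − (5)·I) v_1 = (0, 0, 0, 0, 0)ᵀ = 0. ✓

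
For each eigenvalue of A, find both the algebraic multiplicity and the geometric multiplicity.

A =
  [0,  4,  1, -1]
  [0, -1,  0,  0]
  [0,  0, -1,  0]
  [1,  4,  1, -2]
λ = -1: alg = 4, geom = 3

Step 1 — factor the characteristic polynomial to read off the algebraic multiplicities:
  χ_A(x) = (x + 1)^4

Step 2 — compute geometric multiplicities via the rank-nullity identity g(λ) = n − rank(A − λI):
  rank(A − (-1)·I) = 1, so dim ker(A − (-1)·I) = n − 1 = 3

Summary:
  λ = -1: algebraic multiplicity = 4, geometric multiplicity = 3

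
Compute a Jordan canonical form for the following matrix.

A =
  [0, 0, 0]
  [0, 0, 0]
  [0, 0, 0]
J_1(0) ⊕ J_1(0) ⊕ J_1(0)

The characteristic polynomial is
  det(x·I − A) = x^3

Eigenvalues and multiplicities (the geometric multiplicity of λ is n − rank(A − λI), which equals the number of Jordan blocks for λ):
  λ = 0: algebraic multiplicity = 3, geometric multiplicity = 3

Determining the block sizes for each eigenvalue:
  λ = 0: gm = am = 3, so every block has size 1 → block sizes [1, 1, 1]

Assembling the blocks gives a Jordan form
J =
  [0, 0, 0]
  [0, 0, 0]
  [0, 0, 0]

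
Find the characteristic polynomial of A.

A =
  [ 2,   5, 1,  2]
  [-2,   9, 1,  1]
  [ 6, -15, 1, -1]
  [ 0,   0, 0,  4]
x^4 - 16*x^3 + 96*x^2 - 256*x + 256

Expanding det(x·I − A) (e.g. by cofactor expansion or by noting that A is similar to its Jordan form J, which has the same characteristic polynomial as A) gives
  χ_A(x) = x^4 - 16*x^3 + 96*x^2 - 256*x + 256
which factors as (x - 4)^4. The eigenvalues (with algebraic multiplicities) are λ = 4 with multiplicity 4.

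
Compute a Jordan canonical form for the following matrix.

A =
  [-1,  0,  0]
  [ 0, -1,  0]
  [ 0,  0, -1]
J_1(-1) ⊕ J_1(-1) ⊕ J_1(-1)

The characteristic polynomial is
  det(x·I − A) = x^3 + 3*x^2 + 3*x + 1 = (x + 1)^3

Eigenvalues and multiplicities (the geometric multiplicity of λ is n − rank(A − λI), which equals the number of Jordan blocks for λ):
  λ = -1: algebraic multiplicity = 3, geometric multiplicity = 3

Determining the block sizes for each eigenvalue:
  λ = -1: gm = am = 3, so every block has size 1 → block sizes [1, 1, 1]

Assembling the blocks gives a Jordan form
J =
  [-1,  0,  0]
  [ 0, -1,  0]
  [ 0,  0, -1]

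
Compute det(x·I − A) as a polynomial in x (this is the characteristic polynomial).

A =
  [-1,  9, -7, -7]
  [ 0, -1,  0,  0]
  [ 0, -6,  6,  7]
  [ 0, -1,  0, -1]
x^4 - 3*x^3 - 15*x^2 - 17*x - 6

Expanding det(x·I − A) (e.g. by cofactor expansion or by noting that A is similar to its Jordan form J, which has the same characteristic polynomial as A) gives
  χ_A(x) = x^4 - 3*x^3 - 15*x^2 - 17*x - 6
which factors as (x - 6)*(x + 1)^3. The eigenvalues (with algebraic multiplicities) are λ = -1 with multiplicity 3, λ = 6 with multiplicity 1.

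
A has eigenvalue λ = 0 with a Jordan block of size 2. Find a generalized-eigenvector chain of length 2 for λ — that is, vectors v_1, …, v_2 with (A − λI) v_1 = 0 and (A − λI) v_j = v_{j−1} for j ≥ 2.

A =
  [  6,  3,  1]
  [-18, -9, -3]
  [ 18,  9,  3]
A Jordan chain for λ = 0 of length 2:
v_1 = (6, -18, 18)ᵀ
v_2 = (1, 0, 0)ᵀ

Let N = A − (0)·I. We want v_2 with N^2 v_2 = 0 but N^1 v_2 ≠ 0; then v_{j-1} := N · v_j for j = 2, …, 2.

Pick v_2 = (1, 0, 0)ᵀ.
Then v_1 = N · v_2 = (6, -18, 18)ᵀ.

Sanity check: (A − (0)·I) v_1 = (0, 0, 0)ᵀ = 0. ✓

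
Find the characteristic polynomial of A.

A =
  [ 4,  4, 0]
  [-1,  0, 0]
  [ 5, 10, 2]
x^3 - 6*x^2 + 12*x - 8

Expanding det(x·I − A) (e.g. by cofactor expansion or by noting that A is similar to its Jordan form J, which has the same characteristic polynomial as A) gives
  χ_A(x) = x^3 - 6*x^2 + 12*x - 8
which factors as (x - 2)^3. The eigenvalues (with algebraic multiplicities) are λ = 2 with multiplicity 3.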